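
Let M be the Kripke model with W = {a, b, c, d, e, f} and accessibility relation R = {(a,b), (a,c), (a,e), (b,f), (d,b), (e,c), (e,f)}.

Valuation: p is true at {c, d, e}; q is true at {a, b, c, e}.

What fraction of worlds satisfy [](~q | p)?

2/3

a: successors {b, c, e}; ~q | p there: b:F, c:T, e:T. ✗
b: successors {f}; ~q | p there: f:T. ✓
c: no successors, so [](~q | p) holds vacuously. ✓
d: successors {b}; ~q | p there: b:F. ✗
e: successors {c, f}; ~q | p there: c:T, f:T. ✓
f: no successors, so [](~q | p) holds vacuously. ✓
That's 4 of 6 worlds, so 4/6 = 2/3.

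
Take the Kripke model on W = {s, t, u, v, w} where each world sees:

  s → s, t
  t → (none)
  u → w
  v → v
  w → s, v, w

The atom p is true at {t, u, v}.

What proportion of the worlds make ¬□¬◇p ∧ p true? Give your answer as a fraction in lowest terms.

s: ¬□¬◇p is T, p is F. ✗
t: ¬□¬◇p is F, p is T. ✗
u: ¬□¬◇p is T, p is T. ✓
v: ¬□¬◇p is T, p is T. ✓
w: ¬□¬◇p is T, p is F. ✗
That's 2 of 5 worlds, so 2/5.

2/5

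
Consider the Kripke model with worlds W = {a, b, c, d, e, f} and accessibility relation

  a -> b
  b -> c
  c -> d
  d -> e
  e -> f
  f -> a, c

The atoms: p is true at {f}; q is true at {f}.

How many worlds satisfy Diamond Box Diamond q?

1

a: successors {b}; Box Diamond q there: b:F. ✗
b: successors {c}; Box Diamond q there: c:F. ✗
c: successors {d}; Box Diamond q there: d:T. ✓
d: successors {e}; Box Diamond q there: e:F. ✗
e: successors {f}; Box Diamond q there: f:F. ✗
f: successors {a, c}; Box Diamond q there: a:F, c:F. ✗
Satisfying worlds: {c}.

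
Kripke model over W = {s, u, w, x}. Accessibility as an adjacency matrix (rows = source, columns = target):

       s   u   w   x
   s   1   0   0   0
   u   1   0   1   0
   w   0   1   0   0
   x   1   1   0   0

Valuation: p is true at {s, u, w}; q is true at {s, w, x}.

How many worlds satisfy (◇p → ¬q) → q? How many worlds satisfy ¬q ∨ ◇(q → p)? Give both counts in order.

For (◇p → ¬q) → q:
s: ◇p → ¬q is F, q is T. ✓
u: ◇p → ¬q is T, q is F. ✗
w: ◇p → ¬q is F, q is T. ✓
x: ◇p → ¬q is F, q is T. ✓
— 3 worlds.
For ¬q ∨ ◇(q → p):
s: ¬q is F, ◇(q → p) is T. ✓
u: ¬q is T, ◇(q → p) is T. ✓
w: ¬q is F, ◇(q → p) is T. ✓
x: ¬q is F, ◇(q → p) is T. ✓
— 4 worlds.

3 and 4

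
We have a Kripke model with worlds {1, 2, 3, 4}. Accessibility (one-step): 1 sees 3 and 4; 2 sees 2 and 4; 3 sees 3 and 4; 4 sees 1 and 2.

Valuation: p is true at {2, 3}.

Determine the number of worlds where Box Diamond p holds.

1: successors {3, 4}; Diamond p there: 3:T, 4:T. ✓
2: successors {2, 4}; Diamond p there: 2:T, 4:T. ✓
3: successors {3, 4}; Diamond p there: 3:T, 4:T. ✓
4: successors {1, 2}; Diamond p there: 1:T, 2:T. ✓
Satisfying worlds: {1, 2, 3, 4}.

4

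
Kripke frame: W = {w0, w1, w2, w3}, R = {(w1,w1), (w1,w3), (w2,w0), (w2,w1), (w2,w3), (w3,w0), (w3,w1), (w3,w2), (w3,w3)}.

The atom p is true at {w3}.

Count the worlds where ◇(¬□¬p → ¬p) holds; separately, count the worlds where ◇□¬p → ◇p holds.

For ◇(¬□¬p → ¬p):
w0: no successors, so ◇(¬□¬p → ¬p) fails. ✗
w1: successors {w1, w3}; ¬□¬p → ¬p there: w1:T, w3:F. ✓
w2: successors {w0, w1, w3}; ¬□¬p → ¬p there: w0:T, w1:T, w3:F. ✓
w3: successors {w0, w1, w2, w3}; ¬□¬p → ¬p there: w0:T, w1:T, w2:T, w3:F. ✓
— 3 worlds.
For ◇□¬p → ◇p:
w0: ◇□¬p is F, ◇p is F. ✓
w1: ◇□¬p is F, ◇p is T. ✓
w2: ◇□¬p is T, ◇p is T. ✓
w3: ◇□¬p is T, ◇p is T. ✓
— 4 worlds.

3 and 4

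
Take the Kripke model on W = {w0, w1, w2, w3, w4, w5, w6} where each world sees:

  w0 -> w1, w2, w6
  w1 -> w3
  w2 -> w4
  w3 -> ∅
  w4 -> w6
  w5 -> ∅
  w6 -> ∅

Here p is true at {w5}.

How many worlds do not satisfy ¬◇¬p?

w0: ◇¬p is T. ✗
w1: ◇¬p is T. ✗
w2: ◇¬p is T. ✗
w3: ◇¬p is F. ✓
w4: ◇¬p is T. ✗
w5: ◇¬p is F. ✓
w6: ◇¬p is F. ✓
Satisfying worlds: {w3, w5, w6}.
So ¬◇¬p fails at the other 4 worlds.

4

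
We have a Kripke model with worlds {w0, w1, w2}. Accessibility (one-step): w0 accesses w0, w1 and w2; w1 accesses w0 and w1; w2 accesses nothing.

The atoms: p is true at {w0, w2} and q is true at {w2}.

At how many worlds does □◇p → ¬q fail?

w0: □◇p is F, ¬q is T. ✓
w1: □◇p is T, ¬q is T. ✓
w2: □◇p is T, ¬q is F. ✗
Satisfying worlds: {w0, w1}.
So □◇p → ¬q fails at the other 1 world.

1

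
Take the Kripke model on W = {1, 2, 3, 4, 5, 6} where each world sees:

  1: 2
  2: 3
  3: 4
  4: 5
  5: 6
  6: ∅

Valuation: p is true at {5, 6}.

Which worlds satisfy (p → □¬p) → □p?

{4, 5, 6}

1: p → □¬p is T, □p is F. ✗
2: p → □¬p is T, □p is F. ✗
3: p → □¬p is T, □p is F. ✗
4: p → □¬p is T, □p is T. ✓
5: p → □¬p is F, □p is T. ✓
6: p → □¬p is T, □p is T. ✓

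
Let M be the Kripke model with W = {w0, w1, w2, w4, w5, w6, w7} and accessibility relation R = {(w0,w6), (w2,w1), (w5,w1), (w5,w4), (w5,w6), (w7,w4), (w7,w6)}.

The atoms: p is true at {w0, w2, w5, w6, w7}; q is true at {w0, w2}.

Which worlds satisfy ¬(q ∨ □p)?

{w5, w7}

w0: q ∨ □p is T. ✗
w1: q ∨ □p is T. ✗
w2: q ∨ □p is T. ✗
w4: q ∨ □p is T. ✗
w5: q ∨ □p is F. ✓
w6: q ∨ □p is T. ✗
w7: q ∨ □p is F. ✓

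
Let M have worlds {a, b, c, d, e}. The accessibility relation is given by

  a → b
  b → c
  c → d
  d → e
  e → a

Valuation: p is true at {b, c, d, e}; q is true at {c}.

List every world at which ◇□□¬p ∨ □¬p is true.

a: ◇□□¬p is F, □¬p is F. ✗
b: ◇□□¬p is F, □¬p is F. ✗
c: ◇□□¬p is T, □¬p is F. ✓
d: ◇□□¬p is F, □¬p is F. ✗
e: ◇□□¬p is F, □¬p is T. ✓

{c, e}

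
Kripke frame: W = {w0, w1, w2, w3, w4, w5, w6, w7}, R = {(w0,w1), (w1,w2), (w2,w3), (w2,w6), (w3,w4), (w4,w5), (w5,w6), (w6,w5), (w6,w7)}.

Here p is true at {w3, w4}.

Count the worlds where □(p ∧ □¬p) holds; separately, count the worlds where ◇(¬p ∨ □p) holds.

For □(p ∧ □¬p):
w0: successors {w1}; p ∧ □¬p there: w1:F. ✗
w1: successors {w2}; p ∧ □¬p there: w2:F. ✗
w2: successors {w3, w6}; p ∧ □¬p there: w3:F, w6:F. ✗
w3: successors {w4}; p ∧ □¬p there: w4:T. ✓
w4: successors {w5}; p ∧ □¬p there: w5:F. ✗
w5: successors {w6}; p ∧ □¬p there: w6:F. ✗
w6: successors {w5, w7}; p ∧ □¬p there: w5:F, w7:F. ✗
w7: no successors, so □(p ∧ □¬p) holds vacuously. ✓
— 2 worlds.
For ◇(¬p ∨ □p):
w0: successors {w1}; ¬p ∨ □p there: w1:T. ✓
w1: successors {w2}; ¬p ∨ □p there: w2:T. ✓
w2: successors {w3, w6}; ¬p ∨ □p there: w3:T, w6:T. ✓
w3: successors {w4}; ¬p ∨ □p there: w4:F. ✗
w4: successors {w5}; ¬p ∨ □p there: w5:T. ✓
w5: successors {w6}; ¬p ∨ □p there: w6:T. ✓
w6: successors {w5, w7}; ¬p ∨ □p there: w5:T, w7:T. ✓
w7: no successors, so ◇(¬p ∨ □p) fails. ✗
— 6 worlds.

2 and 6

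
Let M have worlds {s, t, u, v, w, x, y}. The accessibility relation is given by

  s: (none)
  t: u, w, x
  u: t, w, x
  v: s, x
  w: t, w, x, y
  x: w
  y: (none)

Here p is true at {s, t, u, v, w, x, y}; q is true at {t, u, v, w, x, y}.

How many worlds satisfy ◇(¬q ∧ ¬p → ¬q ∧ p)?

s: no successors, so ◇(¬q ∧ ¬p → ¬q ∧ p) fails. ✗
t: successors {u, w, x}; ¬q ∧ ¬p → ¬q ∧ p there: u:T, w:T, x:T. ✓
u: successors {t, w, x}; ¬q ∧ ¬p → ¬q ∧ p there: t:T, w:T, x:T. ✓
v: successors {s, x}; ¬q ∧ ¬p → ¬q ∧ p there: s:T, x:T. ✓
w: successors {t, w, x, y}; ¬q ∧ ¬p → ¬q ∧ p there: t:T, w:T, x:T, y:T. ✓
x: successors {w}; ¬q ∧ ¬p → ¬q ∧ p there: w:T. ✓
y: no successors, so ◇(¬q ∧ ¬p → ¬q ∧ p) fails. ✗
Satisfying worlds: {t, u, v, w, x}.

5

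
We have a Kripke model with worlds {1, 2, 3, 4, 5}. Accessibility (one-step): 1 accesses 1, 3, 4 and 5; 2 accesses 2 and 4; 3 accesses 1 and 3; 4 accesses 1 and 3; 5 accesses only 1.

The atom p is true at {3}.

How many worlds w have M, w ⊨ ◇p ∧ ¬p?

2

1: ◇p is T, ¬p is T. ✓
2: ◇p is F, ¬p is T. ✗
3: ◇p is T, ¬p is F. ✗
4: ◇p is T, ¬p is T. ✓
5: ◇p is F, ¬p is T. ✗
Satisfying worlds: {1, 4}.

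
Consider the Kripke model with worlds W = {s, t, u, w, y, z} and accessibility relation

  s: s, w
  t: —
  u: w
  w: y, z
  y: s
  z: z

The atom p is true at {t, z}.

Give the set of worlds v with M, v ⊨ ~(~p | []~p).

{z}

s: ~p | []~p is T. ✗
t: ~p | []~p is T. ✗
u: ~p | []~p is T. ✗
w: ~p | []~p is T. ✗
y: ~p | []~p is T. ✗
z: ~p | []~p is F. ✓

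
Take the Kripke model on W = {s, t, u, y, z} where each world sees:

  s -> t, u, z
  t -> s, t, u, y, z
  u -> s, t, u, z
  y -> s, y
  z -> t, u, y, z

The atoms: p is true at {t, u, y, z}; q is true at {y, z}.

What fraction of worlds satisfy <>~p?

s: successors {t, u, z}; ~p there: t:F, u:F, z:F. ✗
t: successors {s, t, u, y, z}; ~p there: s:T, t:F, u:F, y:F, z:F. ✓
u: successors {s, t, u, z}; ~p there: s:T, t:F, u:F, z:F. ✓
y: successors {s, y}; ~p there: s:T, y:F. ✓
z: successors {t, u, y, z}; ~p there: t:F, u:F, y:F, z:F. ✗
That's 3 of 5 worlds, so 3/5.

3/5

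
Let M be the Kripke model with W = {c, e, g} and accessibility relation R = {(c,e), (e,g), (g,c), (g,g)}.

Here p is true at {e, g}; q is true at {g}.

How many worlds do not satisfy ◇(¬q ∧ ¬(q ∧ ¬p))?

c: successors {e}; ¬q ∧ ¬(q ∧ ¬p) there: e:T. ✓
e: successors {g}; ¬q ∧ ¬(q ∧ ¬p) there: g:F. ✗
g: successors {c, g}; ¬q ∧ ¬(q ∧ ¬p) there: c:T, g:F. ✓
Satisfying worlds: {c, g}.
So ◇(¬q ∧ ¬(q ∧ ¬p)) fails at the other 1 world.

1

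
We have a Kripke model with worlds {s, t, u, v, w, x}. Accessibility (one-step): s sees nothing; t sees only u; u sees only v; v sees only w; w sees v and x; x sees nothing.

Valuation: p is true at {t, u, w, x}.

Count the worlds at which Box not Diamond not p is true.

4

s: no successors, so Box not Diamond not p holds vacuously. ✓
t: successors {u}; not Diamond not p there: u:F. ✗
u: successors {v}; not Diamond not p there: v:T. ✓
v: successors {w}; not Diamond not p there: w:F. ✗
w: successors {v, x}; not Diamond not p there: v:T, x:T. ✓
x: no successors, so Box not Diamond not p holds vacuously. ✓
Satisfying worlds: {s, u, w, x}.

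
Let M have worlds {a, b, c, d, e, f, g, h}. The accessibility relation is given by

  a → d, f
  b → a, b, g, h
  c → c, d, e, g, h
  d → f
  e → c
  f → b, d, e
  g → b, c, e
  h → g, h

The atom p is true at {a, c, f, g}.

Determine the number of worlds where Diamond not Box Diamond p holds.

4

a: successors {d, f}; not Box Diamond p there: d:T, f:F. ✓
b: successors {a, b, g, h}; not Box Diamond p there: a:T, b:F, g:F, h:F. ✓
c: successors {c, d, e, g, h}; not Box Diamond p there: c:F, d:T, e:F, g:F, h:F. ✓
d: successors {f}; not Box Diamond p there: f:F. ✗
e: successors {c}; not Box Diamond p there: c:F. ✗
f: successors {b, d, e}; not Box Diamond p there: b:F, d:T, e:F. ✓
g: successors {b, c, e}; not Box Diamond p there: b:F, c:F, e:F. ✗
h: successors {g, h}; not Box Diamond p there: g:F, h:F. ✗
Satisfying worlds: {a, b, c, f}.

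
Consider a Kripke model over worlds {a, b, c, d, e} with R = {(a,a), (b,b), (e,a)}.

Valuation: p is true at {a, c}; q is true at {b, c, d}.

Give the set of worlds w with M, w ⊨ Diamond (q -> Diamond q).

a: successors {a}; q -> Diamond q there: a:T. ✓
b: successors {b}; q -> Diamond q there: b:T. ✓
c: no successors, so Diamond (q -> Diamond q) fails. ✗
d: no successors, so Diamond (q -> Diamond q) fails. ✗
e: successors {a}; q -> Diamond q there: a:T. ✓

{a, b, e}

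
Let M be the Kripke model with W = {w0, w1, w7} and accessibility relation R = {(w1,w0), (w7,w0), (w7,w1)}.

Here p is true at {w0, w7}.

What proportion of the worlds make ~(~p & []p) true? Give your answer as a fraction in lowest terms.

w0: ~p & []p is F. ✓
w1: ~p & []p is T. ✗
w7: ~p & []p is F. ✓
That's 2 of 3 worlds, so 2/3.

2/3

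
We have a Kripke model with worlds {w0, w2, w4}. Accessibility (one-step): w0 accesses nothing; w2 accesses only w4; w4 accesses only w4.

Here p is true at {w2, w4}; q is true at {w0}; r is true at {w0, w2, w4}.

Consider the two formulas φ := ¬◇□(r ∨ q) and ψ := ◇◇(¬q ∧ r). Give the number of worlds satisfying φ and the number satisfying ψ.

1 and 2

For ¬◇□(r ∨ q):
w0: ◇□(r ∨ q) is F. ✓
w2: ◇□(r ∨ q) is T. ✗
w4: ◇□(r ∨ q) is T. ✗
— 1 world.
For ◇◇(¬q ∧ r):
w0: no successors, so ◇◇(¬q ∧ r) fails. ✗
w2: successors {w4}; ◇(¬q ∧ r) there: w4:T. ✓
w4: successors {w4}; ◇(¬q ∧ r) there: w4:T. ✓
— 2 worlds.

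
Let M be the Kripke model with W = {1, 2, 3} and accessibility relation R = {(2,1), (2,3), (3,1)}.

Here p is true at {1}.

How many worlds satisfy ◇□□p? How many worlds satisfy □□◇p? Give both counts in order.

For ◇□□p:
1: no successors, so ◇□□p fails. ✗
2: successors {1, 3}; □□p there: 1:T, 3:T. ✓
3: successors {1}; □□p there: 1:T. ✓
— 2 worlds.
For □□◇p:
1: no successors, so □□◇p holds vacuously. ✓
2: successors {1, 3}; □◇p there: 1:T, 3:F. ✗
3: successors {1}; □◇p there: 1:T. ✓
— 2 worlds.

2 and 2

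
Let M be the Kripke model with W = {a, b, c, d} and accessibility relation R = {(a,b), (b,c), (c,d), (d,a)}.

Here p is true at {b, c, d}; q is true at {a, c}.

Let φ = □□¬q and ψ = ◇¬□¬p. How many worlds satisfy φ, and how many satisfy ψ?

For □□¬q:
a: successors {b}; □¬q there: b:F. ✗
b: successors {c}; □¬q there: c:T. ✓
c: successors {d}; □¬q there: d:F. ✗
d: successors {a}; □¬q there: a:T. ✓
— 2 worlds.
For ◇¬□¬p:
a: successors {b}; ¬□¬p there: b:T. ✓
b: successors {c}; ¬□¬p there: c:T. ✓
c: successors {d}; ¬□¬p there: d:F. ✗
d: successors {a}; ¬□¬p there: a:T. ✓
— 3 worlds.

2 and 3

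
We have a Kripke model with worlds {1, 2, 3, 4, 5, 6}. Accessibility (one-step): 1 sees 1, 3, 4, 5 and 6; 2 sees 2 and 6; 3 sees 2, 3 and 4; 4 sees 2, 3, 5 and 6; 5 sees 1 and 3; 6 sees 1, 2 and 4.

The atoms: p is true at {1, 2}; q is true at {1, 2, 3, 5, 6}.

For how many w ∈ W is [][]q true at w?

0

1: successors {1, 3, 4, 5, 6}; []q there: 1:F, 3:F, 4:T, 5:T, 6:F. ✗
2: successors {2, 6}; []q there: 2:T, 6:F. ✗
3: successors {2, 3, 4}; []q there: 2:T, 3:F, 4:T. ✗
4: successors {2, 3, 5, 6}; []q there: 2:T, 3:F, 5:T, 6:F. ✗
5: successors {1, 3}; []q there: 1:F, 3:F. ✗
6: successors {1, 2, 4}; []q there: 1:F, 2:T, 4:T. ✗
Satisfying worlds: ∅.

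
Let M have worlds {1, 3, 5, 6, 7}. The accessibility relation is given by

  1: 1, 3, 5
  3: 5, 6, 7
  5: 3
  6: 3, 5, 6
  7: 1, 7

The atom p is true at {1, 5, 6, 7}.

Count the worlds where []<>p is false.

3

1: successors {1, 3, 5}; <>p there: 1:T, 3:T, 5:F. ✗
3: successors {5, 6, 7}; <>p there: 5:F, 6:T, 7:T. ✗
5: successors {3}; <>p there: 3:T. ✓
6: successors {3, 5, 6}; <>p there: 3:T, 5:F, 6:T. ✗
7: successors {1, 7}; <>p there: 1:T, 7:T. ✓
Satisfying worlds: {5, 7}.
So []<>p fails at the other 3 worlds.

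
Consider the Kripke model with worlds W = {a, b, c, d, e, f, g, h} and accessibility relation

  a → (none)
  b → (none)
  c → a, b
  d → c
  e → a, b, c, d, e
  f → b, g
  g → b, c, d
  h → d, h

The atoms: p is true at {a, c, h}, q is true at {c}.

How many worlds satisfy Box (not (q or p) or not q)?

5

a: no successors, so Box (not (q or p) or not q) holds vacuously. ✓
b: no successors, so Box (not (q or p) or not q) holds vacuously. ✓
c: successors {a, b}; not (q or p) or not q there: a:T, b:T. ✓
d: successors {c}; not (q or p) or not q there: c:F. ✗
e: successors {a, b, c, d, e}; not (q or p) or not q there: a:T, b:T, c:F, d:T, e:T. ✗
f: successors {b, g}; not (q or p) or not q there: b:T, g:T. ✓
g: successors {b, c, d}; not (q or p) or not q there: b:T, c:F, d:T. ✗
h: successors {d, h}; not (q or p) or not q there: d:T, h:T. ✓
Satisfying worlds: {a, b, c, f, h}.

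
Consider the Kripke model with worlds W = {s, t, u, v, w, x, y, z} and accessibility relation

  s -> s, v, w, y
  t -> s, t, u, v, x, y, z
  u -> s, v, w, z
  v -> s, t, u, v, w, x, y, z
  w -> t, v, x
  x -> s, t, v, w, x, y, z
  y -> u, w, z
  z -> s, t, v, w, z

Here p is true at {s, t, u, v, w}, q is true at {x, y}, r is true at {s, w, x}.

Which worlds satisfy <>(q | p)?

s: successors {s, v, w, y}; q | p there: s:T, v:T, w:T, y:T. ✓
t: successors {s, t, u, v, x, y, z}; q | p there: s:T, t:T, u:T, v:T, x:T, y:T, z:F. ✓
u: successors {s, v, w, z}; q | p there: s:T, v:T, w:T, z:F. ✓
v: successors {s, t, u, v, w, x, y, z}; q | p there: s:T, t:T, u:T, v:T, w:T, x:T, y:T, z:F. ✓
w: successors {t, v, x}; q | p there: t:T, v:T, x:T. ✓
x: successors {s, t, v, w, x, y, z}; q | p there: s:T, t:T, v:T, w:T, x:T, y:T, z:F. ✓
y: successors {u, w, z}; q | p there: u:T, w:T, z:F. ✓
z: successors {s, t, v, w, z}; q | p there: s:T, t:T, v:T, w:T, z:F. ✓

{s, t, u, v, w, x, y, z}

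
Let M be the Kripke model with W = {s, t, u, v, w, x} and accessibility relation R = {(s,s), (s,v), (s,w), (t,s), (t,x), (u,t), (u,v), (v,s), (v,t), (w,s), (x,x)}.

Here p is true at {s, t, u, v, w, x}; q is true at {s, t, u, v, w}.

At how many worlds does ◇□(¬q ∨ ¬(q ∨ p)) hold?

s: successors {s, v, w}; □(¬q ∨ ¬(q ∨ p)) there: s:F, v:F, w:F. ✗
t: successors {s, x}; □(¬q ∨ ¬(q ∨ p)) there: s:F, x:T. ✓
u: successors {t, v}; □(¬q ∨ ¬(q ∨ p)) there: t:F, v:F. ✗
v: successors {s, t}; □(¬q ∨ ¬(q ∨ p)) there: s:F, t:F. ✗
w: successors {s}; □(¬q ∨ ¬(q ∨ p)) there: s:F. ✗
x: successors {x}; □(¬q ∨ ¬(q ∨ p)) there: x:T. ✓
Satisfying worlds: {t, x}.

2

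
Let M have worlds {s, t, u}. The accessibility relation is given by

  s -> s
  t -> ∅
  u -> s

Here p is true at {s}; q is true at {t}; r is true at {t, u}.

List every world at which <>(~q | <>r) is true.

s: successors {s}; ~q | <>r there: s:T. ✓
t: no successors, so <>(~q | <>r) fails. ✗
u: successors {s}; ~q | <>r there: s:T. ✓

{s, u}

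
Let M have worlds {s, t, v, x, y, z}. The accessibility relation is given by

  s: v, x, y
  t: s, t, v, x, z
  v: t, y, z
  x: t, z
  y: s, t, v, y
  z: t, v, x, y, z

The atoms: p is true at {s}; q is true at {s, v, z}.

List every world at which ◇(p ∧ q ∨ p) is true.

s: successors {v, x, y}; p ∧ q ∨ p there: v:F, x:F, y:F. ✗
t: successors {s, t, v, x, z}; p ∧ q ∨ p there: s:T, t:F, v:F, x:F, z:F. ✓
v: successors {t, y, z}; p ∧ q ∨ p there: t:F, y:F, z:F. ✗
x: successors {t, z}; p ∧ q ∨ p there: t:F, z:F. ✗
y: successors {s, t, v, y}; p ∧ q ∨ p there: s:T, t:F, v:F, y:F. ✓
z: successors {t, v, x, y, z}; p ∧ q ∨ p there: t:F, v:F, x:F, y:F, z:F. ✗

{t, y}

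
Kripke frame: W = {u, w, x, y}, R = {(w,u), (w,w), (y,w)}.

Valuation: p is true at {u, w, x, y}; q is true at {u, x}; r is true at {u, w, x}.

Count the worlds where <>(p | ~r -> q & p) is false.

u: no successors, so <>(p | ~r -> q & p) fails. ✗
w: successors {u, w}; p | ~r -> q & p there: u:T, w:F. ✓
x: no successors, so <>(p | ~r -> q & p) fails. ✗
y: successors {w}; p | ~r -> q & p there: w:F. ✗
Satisfying worlds: {w}.
So <>(p | ~r -> q & p) fails at the other 3 worlds.

3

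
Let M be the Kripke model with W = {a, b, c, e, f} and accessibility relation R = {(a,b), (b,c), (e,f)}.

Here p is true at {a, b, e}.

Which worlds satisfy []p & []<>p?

a: []p is T, []<>p is F. ✗
b: []p is F, []<>p is F. ✗
c: []p is T, []<>p is T. ✓
e: []p is F, []<>p is F. ✗
f: []p is T, []<>p is T. ✓

{c, f}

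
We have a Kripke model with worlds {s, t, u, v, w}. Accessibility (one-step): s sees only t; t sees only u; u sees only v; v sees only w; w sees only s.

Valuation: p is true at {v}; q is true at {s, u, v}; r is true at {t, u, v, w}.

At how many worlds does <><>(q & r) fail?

s: successors {t}; <>(q & r) there: t:T. ✓
t: successors {u}; <>(q & r) there: u:T. ✓
u: successors {v}; <>(q & r) there: v:F. ✗
v: successors {w}; <>(q & r) there: w:F. ✗
w: successors {s}; <>(q & r) there: s:F. ✗
Satisfying worlds: {s, t}.
So <><>(q & r) fails at the other 3 worlds.

3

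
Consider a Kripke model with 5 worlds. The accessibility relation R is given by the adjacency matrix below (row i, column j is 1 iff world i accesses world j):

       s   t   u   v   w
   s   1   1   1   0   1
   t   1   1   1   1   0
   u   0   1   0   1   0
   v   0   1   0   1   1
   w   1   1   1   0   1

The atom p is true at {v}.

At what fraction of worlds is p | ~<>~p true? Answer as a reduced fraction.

s: p is F, ~<>~p is F. ✗
t: p is F, ~<>~p is F. ✗
u: p is F, ~<>~p is F. ✗
v: p is T, ~<>~p is F. ✓
w: p is F, ~<>~p is F. ✗
That's 1 of 5 worlds, so 1/5.

1/5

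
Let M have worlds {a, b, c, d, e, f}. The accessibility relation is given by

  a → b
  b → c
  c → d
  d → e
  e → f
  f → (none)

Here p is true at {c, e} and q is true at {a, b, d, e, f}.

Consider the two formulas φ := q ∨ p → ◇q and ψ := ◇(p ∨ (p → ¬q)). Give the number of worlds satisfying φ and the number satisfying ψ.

4 and 5

For q ∨ p → ◇q:
a: q ∨ p is T, ◇q is T. ✓
b: q ∨ p is T, ◇q is F. ✗
c: q ∨ p is T, ◇q is T. ✓
d: q ∨ p is T, ◇q is T. ✓
e: q ∨ p is T, ◇q is T. ✓
f: q ∨ p is T, ◇q is F. ✗
— 4 worlds.
For ◇(p ∨ (p → ¬q)):
a: successors {b}; p ∨ (p → ¬q) there: b:T. ✓
b: successors {c}; p ∨ (p → ¬q) there: c:T. ✓
c: successors {d}; p ∨ (p → ¬q) there: d:T. ✓
d: successors {e}; p ∨ (p → ¬q) there: e:T. ✓
e: successors {f}; p ∨ (p → ¬q) there: f:T. ✓
f: no successors, so ◇(p ∨ (p → ¬q)) fails. ✗
— 5 worlds.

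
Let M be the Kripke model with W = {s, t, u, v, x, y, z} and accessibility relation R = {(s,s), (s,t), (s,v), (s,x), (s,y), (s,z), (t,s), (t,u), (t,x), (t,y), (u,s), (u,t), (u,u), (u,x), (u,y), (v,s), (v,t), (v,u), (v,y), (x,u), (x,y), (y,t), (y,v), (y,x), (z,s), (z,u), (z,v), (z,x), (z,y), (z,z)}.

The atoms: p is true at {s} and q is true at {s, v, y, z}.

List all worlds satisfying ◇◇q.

{s, t, u, v, x, y, z}

s: successors {s, t, v, x, y, z}; ◇q there: s:T, t:T, v:T, x:T, y:T, z:T. ✓
t: successors {s, u, x, y}; ◇q there: s:T, u:T, x:T, y:T. ✓
u: successors {s, t, u, x, y}; ◇q there: s:T, t:T, u:T, x:T, y:T. ✓
v: successors {s, t, u, y}; ◇q there: s:T, t:T, u:T, y:T. ✓
x: successors {u, y}; ◇q there: u:T, y:T. ✓
y: successors {t, v, x}; ◇q there: t:T, v:T, x:T. ✓
z: successors {s, u, v, x, y, z}; ◇q there: s:T, u:T, v:T, x:T, y:T, z:T. ✓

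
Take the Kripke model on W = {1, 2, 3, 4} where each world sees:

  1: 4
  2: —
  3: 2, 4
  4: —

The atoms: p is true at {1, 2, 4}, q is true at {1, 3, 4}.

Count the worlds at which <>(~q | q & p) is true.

2

1: successors {4}; ~q | q & p there: 4:T. ✓
2: no successors, so <>(~q | q & p) fails. ✗
3: successors {2, 4}; ~q | q & p there: 2:T, 4:T. ✓
4: no successors, so <>(~q | q & p) fails. ✗
Satisfying worlds: {1, 3}.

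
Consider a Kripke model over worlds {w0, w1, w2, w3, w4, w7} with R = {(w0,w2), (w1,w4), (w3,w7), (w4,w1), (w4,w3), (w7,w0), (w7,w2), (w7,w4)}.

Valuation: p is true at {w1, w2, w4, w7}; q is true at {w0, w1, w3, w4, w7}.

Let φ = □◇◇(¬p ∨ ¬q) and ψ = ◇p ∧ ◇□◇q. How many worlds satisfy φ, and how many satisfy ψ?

3 and 4

For □◇◇(¬p ∨ ¬q):
w0: successors {w2}; ◇◇(¬p ∨ ¬q) there: w2:F. ✗
w1: successors {w4}; ◇◇(¬p ∨ ¬q) there: w4:F. ✗
w2: no successors, so □◇◇(¬p ∨ ¬q) holds vacuously. ✓
w3: successors {w7}; ◇◇(¬p ∨ ¬q) there: w7:T. ✓
w4: successors {w1, w3}; ◇◇(¬p ∨ ¬q) there: w1:T, w3:T. ✓
w7: successors {w0, w2, w4}; ◇◇(¬p ∨ ¬q) there: w0:F, w2:F, w4:F. ✗
— 3 worlds.
For ◇p ∧ ◇□◇q:
w0: ◇p is T, ◇□◇q is T. ✓
w1: ◇p is T, ◇□◇q is T. ✓
w2: ◇p is F, ◇□◇q is F. ✗
w3: ◇p is T, ◇□◇q is F. ✗
w4: ◇p is T, ◇□◇q is T. ✓
w7: ◇p is T, ◇□◇q is T. ✓
— 4 worlds.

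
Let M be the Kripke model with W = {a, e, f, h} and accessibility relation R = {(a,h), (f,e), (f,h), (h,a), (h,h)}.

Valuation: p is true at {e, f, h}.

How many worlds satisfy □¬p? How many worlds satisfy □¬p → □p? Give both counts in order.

1 and 4

For □¬p:
a: successors {h}; ¬p there: h:F. ✗
e: no successors, so □¬p holds vacuously. ✓
f: successors {e, h}; ¬p there: e:F, h:F. ✗
h: successors {a, h}; ¬p there: a:T, h:F. ✗
— 1 world.
For □¬p → □p:
a: □¬p is F, □p is T. ✓
e: □¬p is T, □p is T. ✓
f: □¬p is F, □p is T. ✓
h: □¬p is F, □p is F. ✓
— 4 worlds.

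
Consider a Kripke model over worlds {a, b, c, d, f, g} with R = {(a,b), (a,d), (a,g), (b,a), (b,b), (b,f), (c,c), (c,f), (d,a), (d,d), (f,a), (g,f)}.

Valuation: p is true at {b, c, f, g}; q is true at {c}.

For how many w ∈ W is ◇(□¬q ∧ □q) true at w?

0

a: successors {b, d, g}; □¬q ∧ □q there: b:F, d:F, g:F. ✗
b: successors {a, b, f}; □¬q ∧ □q there: a:F, b:F, f:F. ✗
c: successors {c, f}; □¬q ∧ □q there: c:F, f:F. ✗
d: successors {a, d}; □¬q ∧ □q there: a:F, d:F. ✗
f: successors {a}; □¬q ∧ □q there: a:F. ✗
g: successors {f}; □¬q ∧ □q there: f:F. ✗
Satisfying worlds: ∅.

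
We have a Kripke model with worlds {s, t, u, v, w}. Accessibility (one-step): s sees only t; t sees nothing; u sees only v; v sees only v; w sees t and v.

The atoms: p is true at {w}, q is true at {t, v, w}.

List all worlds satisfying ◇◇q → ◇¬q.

{s, t}

s: ◇◇q is F, ◇¬q is F. ✓
t: ◇◇q is F, ◇¬q is F. ✓
u: ◇◇q is T, ◇¬q is F. ✗
v: ◇◇q is T, ◇¬q is F. ✗
w: ◇◇q is T, ◇¬q is F. ✗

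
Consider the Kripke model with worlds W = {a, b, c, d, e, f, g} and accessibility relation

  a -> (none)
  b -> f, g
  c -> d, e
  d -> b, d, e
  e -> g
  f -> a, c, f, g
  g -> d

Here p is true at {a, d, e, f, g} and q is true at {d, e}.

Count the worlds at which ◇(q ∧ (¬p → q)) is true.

3

a: no successors, so ◇(q ∧ (¬p → q)) fails. ✗
b: successors {f, g}; q ∧ (¬p → q) there: f:F, g:F. ✗
c: successors {d, e}; q ∧ (¬p → q) there: d:T, e:T. ✓
d: successors {b, d, e}; q ∧ (¬p → q) there: b:F, d:T, e:T. ✓
e: successors {g}; q ∧ (¬p → q) there: g:F. ✗
f: successors {a, c, f, g}; q ∧ (¬p → q) there: a:F, c:F, f:F, g:F. ✗
g: successors {d}; q ∧ (¬p → q) there: d:T. ✓
Satisfying worlds: {c, d, g}.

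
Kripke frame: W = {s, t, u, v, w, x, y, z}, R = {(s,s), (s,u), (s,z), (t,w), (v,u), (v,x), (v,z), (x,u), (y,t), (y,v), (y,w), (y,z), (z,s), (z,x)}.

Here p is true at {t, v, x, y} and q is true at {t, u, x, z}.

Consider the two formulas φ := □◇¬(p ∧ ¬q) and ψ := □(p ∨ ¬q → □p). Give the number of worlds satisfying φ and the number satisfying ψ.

3 and 4

For □◇¬(p ∧ ¬q):
s: successors {s, u, z}; ◇¬(p ∧ ¬q) there: s:T, u:F, z:T. ✗
t: successors {w}; ◇¬(p ∧ ¬q) there: w:F. ✗
u: no successors, so □◇¬(p ∧ ¬q) holds vacuously. ✓
v: successors {u, x, z}; ◇¬(p ∧ ¬q) there: u:F, x:T, z:T. ✗
w: no successors, so □◇¬(p ∧ ¬q) holds vacuously. ✓
x: successors {u}; ◇¬(p ∧ ¬q) there: u:F. ✗
y: successors {t, v, w, z}; ◇¬(p ∧ ¬q) there: t:T, v:T, w:F, z:T. ✗
z: successors {s, x}; ◇¬(p ∧ ¬q) there: s:T, x:T. ✓
— 3 worlds.
For □(p ∨ ¬q → □p):
s: successors {s, u, z}; p ∨ ¬q → □p there: s:F, u:T, z:T. ✗
t: successors {w}; p ∨ ¬q → □p there: w:T. ✓
u: no successors, so □(p ∨ ¬q → □p) holds vacuously. ✓
v: successors {u, x, z}; p ∨ ¬q → □p there: u:T, x:F, z:T. ✗
w: no successors, so □(p ∨ ¬q → □p) holds vacuously. ✓
x: successors {u}; p ∨ ¬q → □p there: u:T. ✓
y: successors {t, v, w, z}; p ∨ ¬q → □p there: t:F, v:F, w:T, z:T. ✗
z: successors {s, x}; p ∨ ¬q → □p there: s:F, x:F. ✗
— 4 worlds.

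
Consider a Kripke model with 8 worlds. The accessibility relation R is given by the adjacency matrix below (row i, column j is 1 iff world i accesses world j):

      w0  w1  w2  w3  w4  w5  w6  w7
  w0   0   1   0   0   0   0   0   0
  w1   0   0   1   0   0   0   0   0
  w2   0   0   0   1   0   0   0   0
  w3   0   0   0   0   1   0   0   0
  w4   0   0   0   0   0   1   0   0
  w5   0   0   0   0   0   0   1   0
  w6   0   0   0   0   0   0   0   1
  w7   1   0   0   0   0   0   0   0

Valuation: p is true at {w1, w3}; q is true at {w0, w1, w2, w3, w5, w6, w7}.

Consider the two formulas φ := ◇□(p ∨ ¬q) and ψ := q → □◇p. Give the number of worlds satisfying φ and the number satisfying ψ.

3 and 3

For ◇□(p ∨ ¬q):
w0: successors {w1}; □(p ∨ ¬q) there: w1:F. ✗
w1: successors {w2}; □(p ∨ ¬q) there: w2:T. ✓
w2: successors {w3}; □(p ∨ ¬q) there: w3:T. ✓
w3: successors {w4}; □(p ∨ ¬q) there: w4:F. ✗
w4: successors {w5}; □(p ∨ ¬q) there: w5:F. ✗
w5: successors {w6}; □(p ∨ ¬q) there: w6:F. ✗
w6: successors {w7}; □(p ∨ ¬q) there: w7:F. ✗
w7: successors {w0}; □(p ∨ ¬q) there: w0:T. ✓
— 3 worlds.
For q → □◇p:
w0: q is T, □◇p is F. ✗
w1: q is T, □◇p is T. ✓
w2: q is T, □◇p is F. ✗
w3: q is T, □◇p is F. ✗
w4: q is F, □◇p is F. ✓
w5: q is T, □◇p is F. ✗
w6: q is T, □◇p is F. ✗
w7: q is T, □◇p is T. ✓
— 3 worlds.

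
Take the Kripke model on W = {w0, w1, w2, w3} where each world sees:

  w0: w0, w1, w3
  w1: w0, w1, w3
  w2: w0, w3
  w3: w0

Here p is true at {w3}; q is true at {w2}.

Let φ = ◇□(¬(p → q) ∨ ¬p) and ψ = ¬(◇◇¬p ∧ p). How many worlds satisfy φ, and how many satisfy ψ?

4 and 3

For ◇□(¬(p → q) ∨ ¬p):
w0: successors {w0, w1, w3}; □(¬(p → q) ∨ ¬p) there: w0:T, w1:T, w3:T. ✓
w1: successors {w0, w1, w3}; □(¬(p → q) ∨ ¬p) there: w0:T, w1:T, w3:T. ✓
w2: successors {w0, w3}; □(¬(p → q) ∨ ¬p) there: w0:T, w3:T. ✓
w3: successors {w0}; □(¬(p → q) ∨ ¬p) there: w0:T. ✓
— 4 worlds.
For ¬(◇◇¬p ∧ p):
w0: ◇◇¬p ∧ p is F. ✓
w1: ◇◇¬p ∧ p is F. ✓
w2: ◇◇¬p ∧ p is F. ✓
w3: ◇◇¬p ∧ p is T. ✗
— 3 worlds.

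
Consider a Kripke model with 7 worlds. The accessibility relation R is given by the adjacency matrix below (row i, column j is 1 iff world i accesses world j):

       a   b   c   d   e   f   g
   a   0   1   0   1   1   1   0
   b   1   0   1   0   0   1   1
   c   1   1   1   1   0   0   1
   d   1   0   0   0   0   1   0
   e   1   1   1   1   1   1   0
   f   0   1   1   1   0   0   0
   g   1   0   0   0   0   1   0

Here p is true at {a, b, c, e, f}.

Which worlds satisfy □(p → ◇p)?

a: successors {b, d, e, f}; p → ◇p there: b:T, d:T, e:T, f:T. ✓
b: successors {a, c, f, g}; p → ◇p there: a:T, c:T, f:T, g:T. ✓
c: successors {a, b, c, d, g}; p → ◇p there: a:T, b:T, c:T, d:T, g:T. ✓
d: successors {a, f}; p → ◇p there: a:T, f:T. ✓
e: successors {a, b, c, d, e, f}; p → ◇p there: a:T, b:T, c:T, d:T, e:T, f:T. ✓
f: successors {b, c, d}; p → ◇p there: b:T, c:T, d:T. ✓
g: successors {a, f}; p → ◇p there: a:T, f:T. ✓

{a, b, c, d, e, f, g}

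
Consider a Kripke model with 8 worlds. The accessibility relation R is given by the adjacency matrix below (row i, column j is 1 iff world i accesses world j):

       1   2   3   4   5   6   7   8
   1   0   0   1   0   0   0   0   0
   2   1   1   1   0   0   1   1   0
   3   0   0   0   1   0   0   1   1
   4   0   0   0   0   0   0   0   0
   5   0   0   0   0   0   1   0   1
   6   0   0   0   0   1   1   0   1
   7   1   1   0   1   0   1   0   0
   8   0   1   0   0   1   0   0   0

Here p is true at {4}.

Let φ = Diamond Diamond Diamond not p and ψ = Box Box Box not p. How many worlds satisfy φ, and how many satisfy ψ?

7 and 4

For Diamond Diamond Diamond not p:
1: successors {3}; Diamond Diamond not p there: 3:T. ✓
2: successors {1, 2, 3, 6, 7}; Diamond Diamond not p there: 1:T, 2:T, 3:T, 6:T, 7:T. ✓
3: successors {4, 7, 8}; Diamond Diamond not p there: 4:F, 7:T, 8:T. ✓
4: no successors, so Diamond Diamond Diamond not p fails. ✗
5: successors {6, 8}; Diamond Diamond not p there: 6:T, 8:T. ✓
6: successors {5, 6, 8}; Diamond Diamond not p there: 5:T, 6:T, 8:T. ✓
7: successors {1, 2, 4, 6}; Diamond Diamond not p there: 1:T, 2:T, 4:F, 6:T. ✓
8: successors {2, 5}; Diamond Diamond not p there: 2:T, 5:T. ✓
— 7 worlds.
For Box Box Box not p:
1: successors {3}; Box Box not p there: 3:F. ✗
2: successors {1, 2, 3, 6, 7}; Box Box not p there: 1:F, 2:F, 3:F, 6:T, 7:T. ✗
3: successors {4, 7, 8}; Box Box not p there: 4:T, 7:T, 8:T. ✓
4: no successors, so Box Box Box not p holds vacuously. ✓
5: successors {6, 8}; Box Box not p there: 6:T, 8:T. ✓
6: successors {5, 6, 8}; Box Box not p there: 5:T, 6:T, 8:T. ✓
7: successors {1, 2, 4, 6}; Box Box not p there: 1:F, 2:F, 4:T, 6:T. ✗
8: successors {2, 5}; Box Box not p there: 2:F, 5:T. ✗
— 4 worlds.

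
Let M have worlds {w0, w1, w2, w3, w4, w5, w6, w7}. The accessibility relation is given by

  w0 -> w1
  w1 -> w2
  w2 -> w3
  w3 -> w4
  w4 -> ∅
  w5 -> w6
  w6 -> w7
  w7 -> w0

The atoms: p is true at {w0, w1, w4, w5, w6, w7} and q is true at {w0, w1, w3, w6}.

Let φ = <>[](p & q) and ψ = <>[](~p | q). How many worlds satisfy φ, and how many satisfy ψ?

3 and 5

For <>[](p & q):
w0: successors {w1}; [](p & q) there: w1:F. ✗
w1: successors {w2}; [](p & q) there: w2:F. ✗
w2: successors {w3}; [](p & q) there: w3:F. ✗
w3: successors {w4}; [](p & q) there: w4:T. ✓
w4: no successors, so <>[](p & q) fails. ✗
w5: successors {w6}; [](p & q) there: w6:F. ✗
w6: successors {w7}; [](p & q) there: w7:T. ✓
w7: successors {w0}; [](p & q) there: w0:T. ✓
— 3 worlds.
For <>[](~p | q):
w0: successors {w1}; [](~p | q) there: w1:T. ✓
w1: successors {w2}; [](~p | q) there: w2:T. ✓
w2: successors {w3}; [](~p | q) there: w3:F. ✗
w3: successors {w4}; [](~p | q) there: w4:T. ✓
w4: no successors, so <>[](~p | q) fails. ✗
w5: successors {w6}; [](~p | q) there: w6:F. ✗
w6: successors {w7}; [](~p | q) there: w7:T. ✓
w7: successors {w0}; [](~p | q) there: w0:T. ✓
— 5 worlds.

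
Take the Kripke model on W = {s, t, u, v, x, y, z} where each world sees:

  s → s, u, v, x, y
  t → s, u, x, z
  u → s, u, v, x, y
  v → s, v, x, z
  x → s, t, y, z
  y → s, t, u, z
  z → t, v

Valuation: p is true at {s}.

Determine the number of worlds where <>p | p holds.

6

s: <>p is T, p is T. ✓
t: <>p is T, p is F. ✓
u: <>p is T, p is F. ✓
v: <>p is T, p is F. ✓
x: <>p is T, p is F. ✓
y: <>p is T, p is F. ✓
z: <>p is F, p is F. ✗
Satisfying worlds: {s, t, u, v, x, y}.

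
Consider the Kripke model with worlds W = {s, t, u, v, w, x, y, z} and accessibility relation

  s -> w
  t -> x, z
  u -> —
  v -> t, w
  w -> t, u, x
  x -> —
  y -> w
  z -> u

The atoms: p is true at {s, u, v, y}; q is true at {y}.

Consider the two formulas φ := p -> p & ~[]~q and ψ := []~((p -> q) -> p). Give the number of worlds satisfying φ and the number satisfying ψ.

For p -> p & ~[]~q:
s: p is T, p & ~[]~q is F. ✗
t: p is F, p & ~[]~q is F. ✓
u: p is T, p & ~[]~q is F. ✗
v: p is T, p & ~[]~q is F. ✗
w: p is F, p & ~[]~q is F. ✓
x: p is F, p & ~[]~q is F. ✓
y: p is T, p & ~[]~q is F. ✗
z: p is F, p & ~[]~q is F. ✓
— 4 worlds.
For []~((p -> q) -> p):
s: successors {w}; ~((p -> q) -> p) there: w:T. ✓
t: successors {x, z}; ~((p -> q) -> p) there: x:T, z:T. ✓
u: no successors, so []~((p -> q) -> p) holds vacuously. ✓
v: successors {t, w}; ~((p -> q) -> p) there: t:T, w:T. ✓
w: successors {t, u, x}; ~((p -> q) -> p) there: t:T, u:F, x:T. ✗
x: no successors, so []~((p -> q) -> p) holds vacuously. ✓
y: successors {w}; ~((p -> q) -> p) there: w:T. ✓
z: successors {u}; ~((p -> q) -> p) there: u:F. ✗
— 6 worlds.

4 and 6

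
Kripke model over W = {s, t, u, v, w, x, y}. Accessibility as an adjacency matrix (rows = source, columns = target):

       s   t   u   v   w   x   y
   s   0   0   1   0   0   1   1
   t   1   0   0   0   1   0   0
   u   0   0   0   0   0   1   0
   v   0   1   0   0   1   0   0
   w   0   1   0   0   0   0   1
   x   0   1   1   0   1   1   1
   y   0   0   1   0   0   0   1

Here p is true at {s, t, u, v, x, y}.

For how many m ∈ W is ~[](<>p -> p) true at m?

3

s: [](<>p -> p) is T. ✗
t: [](<>p -> p) is F. ✓
u: [](<>p -> p) is T. ✗
v: [](<>p -> p) is F. ✓
w: [](<>p -> p) is T. ✗
x: [](<>p -> p) is F. ✓
y: [](<>p -> p) is T. ✗
Satisfying worlds: {t, v, x}.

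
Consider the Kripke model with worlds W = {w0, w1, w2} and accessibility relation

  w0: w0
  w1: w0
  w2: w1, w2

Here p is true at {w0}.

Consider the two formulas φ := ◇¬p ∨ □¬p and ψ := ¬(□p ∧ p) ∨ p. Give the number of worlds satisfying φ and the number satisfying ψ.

For ◇¬p ∨ □¬p:
w0: ◇¬p is F, □¬p is F. ✗
w1: ◇¬p is F, □¬p is F. ✗
w2: ◇¬p is T, □¬p is T. ✓
— 1 world.
For ¬(□p ∧ p) ∨ p:
w0: ¬(□p ∧ p) is F, p is T. ✓
w1: ¬(□p ∧ p) is T, p is F. ✓
w2: ¬(□p ∧ p) is T, p is F. ✓
— 3 worlds.

1 and 3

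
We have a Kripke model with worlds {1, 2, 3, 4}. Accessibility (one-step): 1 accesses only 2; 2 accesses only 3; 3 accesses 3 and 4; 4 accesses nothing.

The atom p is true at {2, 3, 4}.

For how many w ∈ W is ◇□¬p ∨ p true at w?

1: ◇□¬p is F, p is F. ✗
2: ◇□¬p is F, p is T. ✓
3: ◇□¬p is T, p is T. ✓
4: ◇□¬p is F, p is T. ✓
Satisfying worlds: {2, 3, 4}.

3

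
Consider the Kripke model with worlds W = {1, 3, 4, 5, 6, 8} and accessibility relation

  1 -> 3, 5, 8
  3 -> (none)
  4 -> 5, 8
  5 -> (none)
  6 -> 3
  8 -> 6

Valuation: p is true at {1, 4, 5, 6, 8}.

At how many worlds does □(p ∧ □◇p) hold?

1: successors {3, 5, 8}; p ∧ □◇p there: 3:F, 5:T, 8:F. ✗
3: no successors, so □(p ∧ □◇p) holds vacuously. ✓
4: successors {5, 8}; p ∧ □◇p there: 5:T, 8:F. ✗
5: no successors, so □(p ∧ □◇p) holds vacuously. ✓
6: successors {3}; p ∧ □◇p there: 3:F. ✗
8: successors {6}; p ∧ □◇p there: 6:F. ✗
Satisfying worlds: {3, 5}.

2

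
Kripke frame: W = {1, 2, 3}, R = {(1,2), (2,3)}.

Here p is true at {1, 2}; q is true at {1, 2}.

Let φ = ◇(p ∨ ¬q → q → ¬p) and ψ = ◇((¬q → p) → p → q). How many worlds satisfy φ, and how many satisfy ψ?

1 and 2

For ◇(p ∨ ¬q → q → ¬p):
1: successors {2}; p ∨ ¬q → q → ¬p there: 2:F. ✗
2: successors {3}; p ∨ ¬q → q → ¬p there: 3:T. ✓
3: no successors, so ◇(p ∨ ¬q → q → ¬p) fails. ✗
— 1 world.
For ◇((¬q → p) → p → q):
1: successors {2}; (¬q → p) → p → q there: 2:T. ✓
2: successors {3}; (¬q → p) → p → q there: 3:T. ✓
3: no successors, so ◇((¬q → p) → p → q) fails. ✗
— 2 worlds.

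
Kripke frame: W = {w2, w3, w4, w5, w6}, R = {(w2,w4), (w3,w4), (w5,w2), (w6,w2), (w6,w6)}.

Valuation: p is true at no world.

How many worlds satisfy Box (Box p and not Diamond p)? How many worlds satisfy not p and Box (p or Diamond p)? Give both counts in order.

For Box (Box p and not Diamond p):
w2: successors {w4}; Box p and not Diamond p there: w4:T. ✓
w3: successors {w4}; Box p and not Diamond p there: w4:T. ✓
w4: no successors, so Box (Box p and not Diamond p) holds vacuously. ✓
w5: successors {w2}; Box p and not Diamond p there: w2:F. ✗
w6: successors {w2, w6}; Box p and not Diamond p there: w2:F, w6:F. ✗
— 3 worlds.
For not p and Box (p or Diamond p):
w2: not p is T, Box (p or Diamond p) is F. ✗
w3: not p is T, Box (p or Diamond p) is F. ✗
w4: not p is T, Box (p or Diamond p) is T. ✓
w5: not p is T, Box (p or Diamond p) is F. ✗
w6: not p is T, Box (p or Diamond p) is F. ✗
— 1 world.

3 and 1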